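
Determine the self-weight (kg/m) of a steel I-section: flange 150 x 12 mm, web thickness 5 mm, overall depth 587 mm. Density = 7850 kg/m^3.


A_flanges = 2 * 150 * 12 = 3600 mm^2
A_web = (587 - 2 * 12) * 5 = 2815 mm^2
A_total = 3600 + 2815 = 6415 mm^2 = 0.006415 m^2
Weight = rho * A = 7850 * 0.006415 = 50.3578 kg/m

50.3578 kg/m


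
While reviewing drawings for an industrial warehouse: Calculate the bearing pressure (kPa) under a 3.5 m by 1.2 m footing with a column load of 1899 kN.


A = 3.5 * 1.2 = 4.2 m^2
q = P / A = 1899 / 4.2
= 452.1429 kPa

452.1429 kPa


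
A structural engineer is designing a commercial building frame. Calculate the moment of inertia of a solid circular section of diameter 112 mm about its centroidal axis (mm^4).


r = d / 2 = 112 / 2 = 56.0 mm
I = pi * r^4 / 4 = pi * 56.0^4 / 4
= 7723995.1 mm^4

7723995.1 mm^4


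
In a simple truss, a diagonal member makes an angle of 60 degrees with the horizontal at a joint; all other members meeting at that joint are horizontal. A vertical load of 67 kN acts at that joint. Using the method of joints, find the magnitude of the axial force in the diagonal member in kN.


At the joint, only the diagonal has a vertical component, so vertical equilibrium gives:
F * sin(60) = 67
F = 67 / sin(60)
= 67 / 0.866025
= 77.36 kN

77.36 kN


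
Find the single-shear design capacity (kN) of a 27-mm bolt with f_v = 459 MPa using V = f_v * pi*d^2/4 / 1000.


A = pi * d^2 / 4 = pi * 27^2 / 4 = 572.5553 mm^2
V = f_v * A / 1000 = 459 * 572.5553 / 1000
= 262.8029 kN

262.8029 kN


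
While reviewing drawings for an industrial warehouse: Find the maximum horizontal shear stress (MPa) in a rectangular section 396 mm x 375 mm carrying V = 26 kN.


A = b * h = 396 * 375 = 148500 mm^2
V = 26 kN = 26000.0 N
tau_max = 1.5 * V / A = 1.5 * 26000.0 / 148500
= 0.2626 MPa

0.2626 MPa


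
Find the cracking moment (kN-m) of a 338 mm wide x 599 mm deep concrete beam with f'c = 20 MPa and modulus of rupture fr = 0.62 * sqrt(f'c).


fr = 0.62 * sqrt(20) = 0.62 * 4.4721 = 2.7727 MPa
I = 338 * 599^3 / 12 = 6053630671.83 mm^4
y_t = 299.5 mm
M_cr = fr * I / y_t = 2.7727 * 6053630671.83 / 299.5 N-mm
= 56.0436 kN-m

56.0436 kN-m


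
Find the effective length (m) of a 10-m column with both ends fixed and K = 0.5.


L_eff = K * L
= 0.5 * 10
= 5.0 m

5.0 m


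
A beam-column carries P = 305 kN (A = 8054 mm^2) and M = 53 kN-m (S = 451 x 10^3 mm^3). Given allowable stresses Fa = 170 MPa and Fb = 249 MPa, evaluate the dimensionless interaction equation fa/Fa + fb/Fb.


f_a = P / A = 305000.0 / 8054 = 37.8694 MPa
f_b = M / S = 53000000.0 / 451000.0 = 117.5166 MPa
Ratio = f_a / Fa + f_b / Fb
= 37.8694 / 170 + 117.5166 / 249
= 0.6947 (dimensionless)

0.6947 (dimensionless)


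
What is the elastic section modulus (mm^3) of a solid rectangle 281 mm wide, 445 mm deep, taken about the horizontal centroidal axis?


S = b * h^2 / 6
= 281 * 445^2 / 6
= 281 * 198025 / 6
= 9274170.83 mm^3

9274170.83 mm^3


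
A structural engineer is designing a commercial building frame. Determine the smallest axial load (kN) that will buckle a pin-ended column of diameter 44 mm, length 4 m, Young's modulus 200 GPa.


I = pi * d^4 / 64 = 183984.23 mm^4
L = 4000.0 mm
P_cr = pi^2 * E * I / L^2
= 9.8696 * 200000.0 * 183984.23 / 4000.0^2
= 22698.14 N = 22.6981 kN

22.6981 kN


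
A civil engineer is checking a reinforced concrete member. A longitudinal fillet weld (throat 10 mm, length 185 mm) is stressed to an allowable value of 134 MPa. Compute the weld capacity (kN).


Strength = throat * length * allowable stress
= 10 * 185 * 134 N
= 247900 N
= 247.9 kN

247.9 kN


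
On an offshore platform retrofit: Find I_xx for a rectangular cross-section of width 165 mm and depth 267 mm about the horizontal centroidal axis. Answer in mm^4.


I = b * h^3 / 12
= 165 * 267^3 / 12
= 165 * 19034163 / 12
= 261719741.25 mm^4

261719741.25 mm^4


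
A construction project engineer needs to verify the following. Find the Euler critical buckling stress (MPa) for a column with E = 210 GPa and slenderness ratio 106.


sigma_cr = pi^2 * E / lambda^2
= 9.8696 * 210000.0 / 106^2
= 9.8696 * 210000.0 / 11236
= 184.4622 MPa

184.4622 MPa


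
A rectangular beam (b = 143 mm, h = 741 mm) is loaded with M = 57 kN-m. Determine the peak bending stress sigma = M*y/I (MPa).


I = b * h^3 / 12 = 143 * 741^3 / 12 = 4848522500.25 mm^4
y = h / 2 = 741 / 2 = 370.5 mm
M = 57 kN-m = 57000000.0 N-mm
sigma = M * y / I = 57000000.0 * 370.5 / 4848522500.25
= 4.36 MPa

4.36 MPa


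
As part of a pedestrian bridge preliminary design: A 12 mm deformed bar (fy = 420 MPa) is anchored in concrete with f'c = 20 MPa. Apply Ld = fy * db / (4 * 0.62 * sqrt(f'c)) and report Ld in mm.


Ld = (fy * db) / (4 * 0.62 * sqrt(f'c))
= (420 * 12) / (4 * 0.62 * sqrt(20))
= 5040 / 11.0909
= 454.43 mm

454.43 mm


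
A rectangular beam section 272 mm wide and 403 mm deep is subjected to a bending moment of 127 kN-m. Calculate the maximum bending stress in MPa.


I = b * h^3 / 12 = 272 * 403^3 / 12 = 1483552078.67 mm^4
y = h / 2 = 403 / 2 = 201.5 mm
M = 127 kN-m = 127000000.0 N-mm
sigma = M * y / I = 127000000.0 * 201.5 / 1483552078.67
= 17.25 MPa

17.25 MPa


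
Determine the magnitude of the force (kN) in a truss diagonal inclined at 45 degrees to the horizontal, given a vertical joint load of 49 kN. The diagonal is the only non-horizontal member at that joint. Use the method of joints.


At the joint, only the diagonal has a vertical component, so vertical equilibrium gives:
F * sin(45) = 49
F = 49 / sin(45)
= 49 / 0.707107
= 69.3 kN

69.3 kN


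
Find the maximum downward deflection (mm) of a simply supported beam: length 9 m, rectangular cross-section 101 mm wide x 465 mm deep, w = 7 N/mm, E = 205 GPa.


I = 101 * 465^3 / 12 = 846250593.75 mm^4
L = 9000.0 mm, w = 7 N/mm, E = 205000.0 MPa
delta = 5 * w * L^4 / (384 * E * I)
= 5 * 7 * 9000.0^4 / (384 * 205000.0 * 846250593.75)
= 3.4471 mm

3.4471 mm


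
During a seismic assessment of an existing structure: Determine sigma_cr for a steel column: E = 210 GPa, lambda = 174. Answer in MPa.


sigma_cr = pi^2 * E / lambda^2
= 9.8696 * 210000.0 / 174^2
= 9.8696 * 210000.0 / 30276
= 68.4574 MPa

68.4574 MPa


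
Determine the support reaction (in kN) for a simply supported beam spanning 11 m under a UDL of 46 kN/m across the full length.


Total load = w * L = 46 * 11 = 506 kN
By symmetry, each reaction R = total / 2 = 506 / 2 = 253.0 kN

253.0 kN


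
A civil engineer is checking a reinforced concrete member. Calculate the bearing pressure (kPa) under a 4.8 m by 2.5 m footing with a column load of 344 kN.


A = 4.8 * 2.5 = 12.0 m^2
q = P / A = 344 / 12.0
= 28.6667 kPa

28.6667 kPa


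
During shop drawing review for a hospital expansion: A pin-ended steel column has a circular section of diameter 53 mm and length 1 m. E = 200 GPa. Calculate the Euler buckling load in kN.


I = pi * d^4 / 64 = 387323.08 mm^4
L = 1000.0 mm
P_cr = pi^2 * E * I / L^2
= 9.8696 * 200000.0 * 387323.08 / 1000.0^2
= 764545.12 N = 764.5451 kN

764.5451 kN


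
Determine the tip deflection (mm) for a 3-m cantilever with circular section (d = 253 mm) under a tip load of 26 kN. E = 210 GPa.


I = pi * d^4 / 64 = pi * 253^4 / 64 = 201118482.47 mm^4
L = 3000.0 mm, P = 26000.0 N, E = 210000.0 MPa
delta = P * L^3 / (3 * E * I)
= 26000.0 * 3000.0^3 / (3 * 210000.0 * 201118482.47)
= 5.5404 mm

5.5404 mm


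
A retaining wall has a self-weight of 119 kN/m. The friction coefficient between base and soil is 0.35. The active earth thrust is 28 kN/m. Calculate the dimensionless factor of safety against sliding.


Resisting force = mu * W = 0.35 * 119 = 41.65 kN/m
FOS = Resisting / Driving = 41.65 / 28
= 1.4875 (dimensionless)

1.4875 (dimensionless)


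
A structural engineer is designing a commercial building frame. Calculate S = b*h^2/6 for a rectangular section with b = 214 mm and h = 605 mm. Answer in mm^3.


S = b * h^2 / 6
= 214 * 605^2 / 6
= 214 * 366025 / 6
= 13054891.67 mm^3

13054891.67 mm^3


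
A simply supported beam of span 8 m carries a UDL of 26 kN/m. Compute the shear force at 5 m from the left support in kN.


R_A = w * L / 2 = 26 * 8 / 2 = 104.0 kN
V(x) = R_A - w * x = 104.0 - 26 * 5
= -26.0 kN

-26.0 kN


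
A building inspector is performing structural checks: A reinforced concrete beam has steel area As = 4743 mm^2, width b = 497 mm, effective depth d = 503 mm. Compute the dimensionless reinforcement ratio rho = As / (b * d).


rho = As / (b * d)
= 4743 / (497 * 503)
= 4743 / 249991
= 0.018973 (dimensionless)

0.018973 (dimensionless)


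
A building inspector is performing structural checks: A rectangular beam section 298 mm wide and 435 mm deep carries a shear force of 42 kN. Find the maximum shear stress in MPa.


A = b * h = 298 * 435 = 129630 mm^2
V = 42 kN = 42000.0 N
tau_max = 1.5 * V / A = 1.5 * 42000.0 / 129630
= 0.486 MPa

0.486 MPa


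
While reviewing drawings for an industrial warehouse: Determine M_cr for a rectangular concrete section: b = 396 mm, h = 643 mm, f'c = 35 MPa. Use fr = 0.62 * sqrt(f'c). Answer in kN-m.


fr = 0.62 * sqrt(35) = 0.62 * 5.9161 = 3.668 MPa
I = 396 * 643^3 / 12 = 8772974331.0 mm^4
y_t = 321.5 mm
M_cr = fr * I / y_t = 3.668 * 8772974331.0 / 321.5 N-mm
= 100.0902 kN-m

100.0902 kN-m


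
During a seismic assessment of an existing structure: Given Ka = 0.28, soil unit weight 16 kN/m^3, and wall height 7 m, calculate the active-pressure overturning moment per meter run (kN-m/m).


Pa = 0.5 * Ka * gamma * H^2
= 0.5 * 0.28 * 16 * 7^2
= 109.76 kN/m
Arm = H / 3 = 7 / 3 = 2.3333 m
Mo = Pa * arm = Pa * H / 3 = 109.76 * 7 / 3 = 256.1067 kN-m/m

256.1067 kN-m/m


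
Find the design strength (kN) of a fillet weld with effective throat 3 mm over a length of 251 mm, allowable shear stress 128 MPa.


Strength = throat * length * allowable stress
= 3 * 251 * 128 N
= 96384 N
= 96.38 kN

96.38 kN


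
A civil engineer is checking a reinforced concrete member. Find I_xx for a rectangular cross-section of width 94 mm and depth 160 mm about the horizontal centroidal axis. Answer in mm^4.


I = b * h^3 / 12
= 94 * 160^3 / 12
= 94 * 4096000 / 12
= 32085333.33 mm^4

32085333.33 mm^4


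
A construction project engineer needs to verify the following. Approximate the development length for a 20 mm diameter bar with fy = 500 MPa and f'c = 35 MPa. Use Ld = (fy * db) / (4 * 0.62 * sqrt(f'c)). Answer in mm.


Ld = (fy * db) / (4 * 0.62 * sqrt(f'c))
= (500 * 20) / (4 * 0.62 * sqrt(35))
= 10000 / 14.6719
= 681.58 mm

681.58 mm


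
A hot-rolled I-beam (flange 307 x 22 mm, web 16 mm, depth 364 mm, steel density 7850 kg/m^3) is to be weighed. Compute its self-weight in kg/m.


A_flanges = 2 * 307 * 22 = 13508 mm^2
A_web = (364 - 2 * 22) * 16 = 5120 mm^2
A_total = 13508 + 5120 = 18628 mm^2 = 0.018628 m^2
Weight = rho * A = 7850 * 0.018628 = 146.2298 kg/m

146.2298 kg/m


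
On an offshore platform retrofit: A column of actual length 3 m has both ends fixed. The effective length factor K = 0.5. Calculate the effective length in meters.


L_eff = K * L
= 0.5 * 3
= 1.5 m

1.5 m


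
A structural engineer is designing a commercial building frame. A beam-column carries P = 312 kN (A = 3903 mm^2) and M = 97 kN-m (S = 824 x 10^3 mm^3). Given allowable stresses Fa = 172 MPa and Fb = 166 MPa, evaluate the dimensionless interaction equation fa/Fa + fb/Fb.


f_a = P / A = 312000.0 / 3903 = 79.9385 MPa
f_b = M / S = 97000000.0 / 824000.0 = 117.7184 MPa
Ratio = f_a / Fa + f_b / Fb
= 79.9385 / 172 + 117.7184 / 166
= 1.1739 (dimensionless)

1.1739 (dimensionless)


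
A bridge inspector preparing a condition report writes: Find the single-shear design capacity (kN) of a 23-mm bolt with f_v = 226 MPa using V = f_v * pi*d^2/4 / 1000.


A = pi * d^2 / 4 = pi * 23^2 / 4 = 415.4756 mm^2
V = f_v * A / 1000 = 226 * 415.4756 / 1000
= 93.8975 kN

93.8975 kN


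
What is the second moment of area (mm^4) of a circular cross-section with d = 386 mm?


r = d / 2 = 386 / 2 = 193.0 mm
I = pi * r^4 / 4 = pi * 193.0^4 / 4
= 1089730527.72 mm^4

1089730527.72 mm^4


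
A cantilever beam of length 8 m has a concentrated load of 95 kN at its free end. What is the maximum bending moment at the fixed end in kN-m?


For a cantilever with a point load at the free end:
M_max = P * L = 95 * 8 = 760 kN-m

760 kN-m


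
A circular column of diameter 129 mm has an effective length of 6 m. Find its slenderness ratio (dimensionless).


Radius of gyration r = d / 4 = 129 / 4 = 32.25 mm
L_eff = 6000.0 mm
Slenderness ratio = L / r = 6000.0 / 32.25 = 186.05 (dimensionless)

186.05 (dimensionless)


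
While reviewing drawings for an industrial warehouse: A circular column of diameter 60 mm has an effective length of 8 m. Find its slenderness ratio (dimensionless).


Radius of gyration r = d / 4 = 60 / 4 = 15.0 mm
L_eff = 8000.0 mm
Slenderness ratio = L / r = 8000.0 / 15.0 = 533.33 (dimensionless)

533.33 (dimensionless)


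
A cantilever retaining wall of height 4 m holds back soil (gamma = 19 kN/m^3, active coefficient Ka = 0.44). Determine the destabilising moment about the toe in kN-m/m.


Pa = 0.5 * Ka * gamma * H^2
= 0.5 * 0.44 * 19 * 4^2
= 66.88 kN/m
Arm = H / 3 = 4 / 3 = 1.3333 m
Mo = Pa * arm = Pa * H / 3 = 66.88 * 4 / 3 = 89.1733 kN-m/m

89.1733 kN-m/m


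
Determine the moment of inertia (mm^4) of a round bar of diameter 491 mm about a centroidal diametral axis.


r = d / 2 = 491 / 2 = 245.5 mm
I = pi * r^4 / 4 = pi * 245.5^4 / 4
= 2852961212.27 mm^4

2852961212.27 mm^4


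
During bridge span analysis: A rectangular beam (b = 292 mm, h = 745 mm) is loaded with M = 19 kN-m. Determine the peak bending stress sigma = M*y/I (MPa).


I = b * h^3 / 12 = 292 * 745^3 / 12 = 10061678208.33 mm^4
y = h / 2 = 745 / 2 = 372.5 mm
M = 19 kN-m = 19000000.0 N-mm
sigma = M * y / I = 19000000.0 * 372.5 / 10061678208.33
= 0.7 MPa

0.7 MPa


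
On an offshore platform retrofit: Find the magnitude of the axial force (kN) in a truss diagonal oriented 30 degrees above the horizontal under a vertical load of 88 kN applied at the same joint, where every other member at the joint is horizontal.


At the joint, only the diagonal has a vertical component, so vertical equilibrium gives:
F * sin(30) = 88
F = 88 / sin(30)
= 88 / 0.5
= 176.0 kN

176.0 kN


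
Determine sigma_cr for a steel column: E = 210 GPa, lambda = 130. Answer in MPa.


sigma_cr = pi^2 * E / lambda^2
= 9.8696 * 210000.0 / 130^2
= 9.8696 * 210000.0 / 16900
= 122.6401 MPa

122.6401 MPa


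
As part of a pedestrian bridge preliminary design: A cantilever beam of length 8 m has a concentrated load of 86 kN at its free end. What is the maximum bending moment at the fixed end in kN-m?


For a cantilever with a point load at the free end:
M_max = P * L = 86 * 8 = 688 kN-m

688 kN-m


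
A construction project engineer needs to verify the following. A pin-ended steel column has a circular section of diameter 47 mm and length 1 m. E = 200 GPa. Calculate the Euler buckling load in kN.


I = pi * d^4 / 64 = 239530.78 mm^4
L = 1000.0 mm
P_cr = pi^2 * E * I / L^2
= 9.8696 * 200000.0 * 239530.78 / 1000.0^2
= 472814.81 N = 472.8148 kN

472.8148 kN


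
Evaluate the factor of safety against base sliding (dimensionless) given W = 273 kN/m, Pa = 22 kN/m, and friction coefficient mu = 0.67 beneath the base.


Resisting force = mu * W = 0.67 * 273 = 182.91 kN/m
FOS = Resisting / Driving = 182.91 / 22
= 8.3141 (dimensionless)

8.3141 (dimensionless)


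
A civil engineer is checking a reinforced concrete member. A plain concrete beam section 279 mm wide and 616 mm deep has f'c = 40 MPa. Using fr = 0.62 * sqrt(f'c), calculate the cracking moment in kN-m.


fr = 0.62 * sqrt(40) = 0.62 * 6.3246 = 3.9212 MPa
I = 279 * 616^3 / 12 = 5434568832.0 mm^4
y_t = 308.0 mm
M_cr = fr * I / y_t = 3.9212 * 5434568832.0 / 308.0 N-mm
= 69.1888 kN-m

69.1888 kN-m


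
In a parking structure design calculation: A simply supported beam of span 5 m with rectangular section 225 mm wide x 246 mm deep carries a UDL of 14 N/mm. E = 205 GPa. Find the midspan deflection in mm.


I = 225 * 246^3 / 12 = 279130050.0 mm^4
L = 5000.0 mm, w = 14 N/mm, E = 205000.0 MPa
delta = 5 * w * L^4 / (384 * E * I)
= 5 * 14 * 5000.0^4 / (384 * 205000.0 * 279130050.0)
= 1.9911 mm

1.9911 mm


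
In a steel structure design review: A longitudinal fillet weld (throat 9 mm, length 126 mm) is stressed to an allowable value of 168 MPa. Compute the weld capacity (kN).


Strength = throat * length * allowable stress
= 9 * 126 * 168 N
= 190512 N
= 190.51 kN

190.51 kN


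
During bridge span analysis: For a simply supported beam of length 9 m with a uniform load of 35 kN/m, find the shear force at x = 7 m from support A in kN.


R_A = w * L / 2 = 35 * 9 / 2 = 157.5 kN
V(x) = R_A - w * x = 157.5 - 35 * 7
= -87.5 kN

-87.5 kN


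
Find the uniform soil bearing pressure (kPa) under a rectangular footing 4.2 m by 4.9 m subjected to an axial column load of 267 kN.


A = 4.2 * 4.9 = 20.58 m^2
q = P / A = 267 / 20.58
= 12.9738 kPa

12.9738 kPa


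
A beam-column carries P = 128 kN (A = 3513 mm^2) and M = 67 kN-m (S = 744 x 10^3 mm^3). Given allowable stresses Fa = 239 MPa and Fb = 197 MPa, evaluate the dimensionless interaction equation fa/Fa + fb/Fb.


f_a = P / A = 128000.0 / 3513 = 36.4361 MPa
f_b = M / S = 67000000.0 / 744000.0 = 90.0538 MPa
Ratio = f_a / Fa + f_b / Fb
= 36.4361 / 239 + 90.0538 / 197
= 0.6096 (dimensionless)

0.6096 (dimensionless)


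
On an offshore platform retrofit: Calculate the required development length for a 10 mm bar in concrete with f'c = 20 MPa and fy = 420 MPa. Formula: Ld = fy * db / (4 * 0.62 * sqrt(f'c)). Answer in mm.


Ld = (fy * db) / (4 * 0.62 * sqrt(f'c))
= (420 * 10) / (4 * 0.62 * sqrt(20))
= 4200 / 11.0909
= 378.69 mm

378.69 mm


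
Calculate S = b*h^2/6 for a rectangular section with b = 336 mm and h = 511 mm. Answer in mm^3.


S = b * h^2 / 6
= 336 * 511^2 / 6
= 336 * 261121 / 6
= 14622776.0 mm^3

14622776.0 mm^3


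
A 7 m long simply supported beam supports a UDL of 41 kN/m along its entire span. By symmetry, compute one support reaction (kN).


Total load = w * L = 41 * 7 = 287 kN
By symmetry, each reaction R = total / 2 = 287 / 2 = 143.5 kN

143.5 kN


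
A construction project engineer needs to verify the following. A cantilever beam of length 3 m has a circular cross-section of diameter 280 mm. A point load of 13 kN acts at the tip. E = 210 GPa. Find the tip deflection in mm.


I = pi * d^4 / 64 = pi * 280^4 / 64 = 301718558.45 mm^4
L = 3000.0 mm, P = 13000.0 N, E = 210000.0 MPa
delta = P * L^3 / (3 * E * I)
= 13000.0 * 3000.0^3 / (3 * 210000.0 * 301718558.45)
= 1.8466 mm

1.8466 mm


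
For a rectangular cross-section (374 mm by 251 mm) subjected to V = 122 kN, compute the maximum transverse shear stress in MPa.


A = b * h = 374 * 251 = 93874 mm^2
V = 122 kN = 122000.0 N
tau_max = 1.5 * V / A = 1.5 * 122000.0 / 93874
= 1.9494 MPa

1.9494 MPa


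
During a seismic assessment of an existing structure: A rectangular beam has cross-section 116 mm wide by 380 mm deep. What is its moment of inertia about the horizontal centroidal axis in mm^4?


I = b * h^3 / 12
= 116 * 380^3 / 12
= 116 * 54872000 / 12
= 530429333.33 mm^4

530429333.33 mm^4


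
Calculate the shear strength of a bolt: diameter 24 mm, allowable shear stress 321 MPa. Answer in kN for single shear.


A = pi * d^2 / 4 = pi * 24^2 / 4 = 452.3893 mm^2
V = f_v * A / 1000 = 321 * 452.3893 / 1000
= 145.217 kN

145.217 kN


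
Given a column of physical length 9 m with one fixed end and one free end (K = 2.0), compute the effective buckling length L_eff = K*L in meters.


L_eff = K * L
= 2.0 * 9
= 18.0 m

18.0 m


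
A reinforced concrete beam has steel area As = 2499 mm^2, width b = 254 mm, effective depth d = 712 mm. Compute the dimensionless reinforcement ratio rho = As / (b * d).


rho = As / (b * d)
= 2499 / (254 * 712)
= 2499 / 180848
= 0.013818 (dimensionless)

0.013818 (dimensionless)


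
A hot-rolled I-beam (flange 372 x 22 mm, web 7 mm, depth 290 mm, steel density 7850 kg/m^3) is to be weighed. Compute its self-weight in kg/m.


A_flanges = 2 * 372 * 22 = 16368 mm^2
A_web = (290 - 2 * 22) * 7 = 1722 mm^2
A_total = 16368 + 1722 = 18090 mm^2 = 0.018090 m^2
Weight = rho * A = 7850 * 0.018090 = 142.0065 kg/m

142.0065 kg/m


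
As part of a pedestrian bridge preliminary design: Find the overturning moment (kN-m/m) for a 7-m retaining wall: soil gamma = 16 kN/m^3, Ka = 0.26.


Pa = 0.5 * Ka * gamma * H^2
= 0.5 * 0.26 * 16 * 7^2
= 101.92 kN/m
Arm = H / 3 = 7 / 3 = 2.3333 m
Mo = Pa * arm = Pa * H / 3 = 101.92 * 7 / 3 = 237.8133 kN-m/m

237.8133 kN-m/m


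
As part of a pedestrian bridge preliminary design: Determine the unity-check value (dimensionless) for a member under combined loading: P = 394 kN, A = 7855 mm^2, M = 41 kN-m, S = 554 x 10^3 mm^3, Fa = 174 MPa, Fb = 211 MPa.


f_a = P / A = 394000.0 / 7855 = 50.1591 MPa
f_b = M / S = 41000000.0 / 554000.0 = 74.0072 MPa
Ratio = f_a / Fa + f_b / Fb
= 50.1591 / 174 + 74.0072 / 211
= 0.639 (dimensionless)

0.639 (dimensionless)


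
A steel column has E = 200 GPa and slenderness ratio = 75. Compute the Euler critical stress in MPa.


sigma_cr = pi^2 * E / lambda^2
= 9.8696 * 200000.0 / 75^2
= 9.8696 * 200000.0 / 5625
= 350.9193 MPa

350.9193 MPa


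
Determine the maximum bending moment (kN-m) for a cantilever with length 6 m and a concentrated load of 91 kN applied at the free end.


For a cantilever with a point load at the free end:
M_max = P * L = 91 * 6 = 546 kN-m

546 kN-m


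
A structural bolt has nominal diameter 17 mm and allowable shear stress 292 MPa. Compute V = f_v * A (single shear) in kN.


A = pi * d^2 / 4 = pi * 17^2 / 4 = 226.9801 mm^2
V = f_v * A / 1000 = 292 * 226.9801 / 1000
= 66.2782 kN

66.2782 kN


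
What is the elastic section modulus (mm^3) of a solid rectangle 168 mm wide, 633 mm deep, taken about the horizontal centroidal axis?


S = b * h^2 / 6
= 168 * 633^2 / 6
= 168 * 400689 / 6
= 11219292.0 mm^3

11219292.0 mm^3


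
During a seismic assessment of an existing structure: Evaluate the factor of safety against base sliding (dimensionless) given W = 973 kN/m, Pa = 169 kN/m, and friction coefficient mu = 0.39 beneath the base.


Resisting force = mu * W = 0.39 * 973 = 379.47 kN/m
FOS = Resisting / Driving = 379.47 / 169
= 2.2454 (dimensionless)

2.2454 (dimensionless)


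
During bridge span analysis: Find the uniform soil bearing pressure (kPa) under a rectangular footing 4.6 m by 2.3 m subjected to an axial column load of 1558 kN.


A = 4.6 * 2.3 = 10.58 m^2
q = P / A = 1558 / 10.58
= 147.259 kPa

147.259 kPa


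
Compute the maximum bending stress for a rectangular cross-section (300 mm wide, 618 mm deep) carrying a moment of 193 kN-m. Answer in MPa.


I = b * h^3 / 12 = 300 * 618^3 / 12 = 5900725800.0 mm^4
y = h / 2 = 618 / 2 = 309.0 mm
M = 193 kN-m = 193000000.0 N-mm
sigma = M * y / I = 193000000.0 * 309.0 / 5900725800.0
= 10.11 MPa

10.11 MPa


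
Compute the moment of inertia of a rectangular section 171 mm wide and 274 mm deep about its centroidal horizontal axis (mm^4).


I = b * h^3 / 12
= 171 * 274^3 / 12
= 171 * 20570824 / 12
= 293134242.0 mm^4

293134242.0 mm^4


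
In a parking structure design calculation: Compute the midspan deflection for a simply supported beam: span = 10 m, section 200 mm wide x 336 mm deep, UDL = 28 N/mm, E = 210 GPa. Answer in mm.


I = 200 * 336^3 / 12 = 632217600.0 mm^4
L = 10000.0 mm, w = 28 N/mm, E = 210000.0 MPa
delta = 5 * w * L^4 / (384 * E * I)
= 5 * 28 * 10000.0^4 / (384 * 210000.0 * 632217600.0)
= 27.4607 mm

27.4607 mm


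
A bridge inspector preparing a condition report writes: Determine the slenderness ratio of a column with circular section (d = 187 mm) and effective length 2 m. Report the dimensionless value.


Radius of gyration r = d / 4 = 187 / 4 = 46.75 mm
L_eff = 2000.0 mm
Slenderness ratio = L / r = 2000.0 / 46.75 = 42.78 (dimensionless)

42.78 (dimensionless)


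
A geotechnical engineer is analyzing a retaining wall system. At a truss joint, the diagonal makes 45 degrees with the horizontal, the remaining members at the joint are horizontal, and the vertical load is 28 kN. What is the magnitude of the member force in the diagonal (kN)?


At the joint, only the diagonal has a vertical component, so vertical equilibrium gives:
F * sin(45) = 28
F = 28 / sin(45)
= 28 / 0.707107
= 39.6 kN

39.6 kN


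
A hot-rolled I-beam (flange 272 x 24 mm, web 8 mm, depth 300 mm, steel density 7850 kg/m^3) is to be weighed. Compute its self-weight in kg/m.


A_flanges = 2 * 272 * 24 = 13056 mm^2
A_web = (300 - 2 * 24) * 8 = 2016 mm^2
A_total = 13056 + 2016 = 15072 mm^2 = 0.015072 m^2
Weight = rho * A = 7850 * 0.015072 = 118.3152 kg/m

118.3152 kg/m


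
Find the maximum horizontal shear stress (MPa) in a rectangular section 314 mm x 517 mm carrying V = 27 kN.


A = b * h = 314 * 517 = 162338 mm^2
V = 27 kN = 27000.0 N
tau_max = 1.5 * V / A = 1.5 * 27000.0 / 162338
= 0.2495 MPa

0.2495 MPa


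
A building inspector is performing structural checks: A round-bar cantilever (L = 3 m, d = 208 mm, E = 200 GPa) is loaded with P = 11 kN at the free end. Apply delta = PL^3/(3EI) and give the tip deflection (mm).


I = pi * d^4 / 64 = pi * 208^4 / 64 = 91880476.45 mm^4
L = 3000.0 mm, P = 11000.0 N, E = 200000.0 MPa
delta = P * L^3 / (3 * E * I)
= 11000.0 * 3000.0^3 / (3 * 200000.0 * 91880476.45)
= 5.3874 mm

5.3874 mm


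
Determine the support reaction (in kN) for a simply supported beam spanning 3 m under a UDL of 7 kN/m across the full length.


Total load = w * L = 7 * 3 = 21 kN
By symmetry, each reaction R = total / 2 = 21 / 2 = 10.5 kN

10.5 kN


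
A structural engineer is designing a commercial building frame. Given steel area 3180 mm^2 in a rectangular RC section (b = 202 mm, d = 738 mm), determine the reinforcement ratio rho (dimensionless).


rho = As / (b * d)
= 3180 / (202 * 738)
= 3180 / 149076
= 0.021331 (dimensionless)

0.021331 (dimensionless)


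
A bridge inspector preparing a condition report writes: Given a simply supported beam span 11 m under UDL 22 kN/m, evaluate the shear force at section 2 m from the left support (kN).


R_A = w * L / 2 = 22 * 11 / 2 = 121.0 kN
V(x) = R_A - w * x = 121.0 - 22 * 2
= 77.0 kN

77.0 kN


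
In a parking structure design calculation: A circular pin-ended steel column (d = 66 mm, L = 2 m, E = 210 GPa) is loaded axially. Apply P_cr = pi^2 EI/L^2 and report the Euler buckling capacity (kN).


I = pi * d^4 / 64 = 931420.18 mm^4
L = 2000.0 mm
P_cr = pi^2 * E * I / L^2
= 9.8696 * 210000.0 * 931420.18 / 2000.0^2
= 482619.3 N = 482.6193 kN

482.6193 kN


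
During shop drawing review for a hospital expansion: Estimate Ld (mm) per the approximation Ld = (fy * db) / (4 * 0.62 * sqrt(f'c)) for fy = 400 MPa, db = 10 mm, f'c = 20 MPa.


Ld = (fy * db) / (4 * 0.62 * sqrt(f'c))
= (400 * 10) / (4 * 0.62 * sqrt(20))
= 4000 / 11.0909
= 360.66 mm

360.66 mm


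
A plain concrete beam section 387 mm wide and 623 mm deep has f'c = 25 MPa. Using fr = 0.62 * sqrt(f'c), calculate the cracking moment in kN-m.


fr = 0.62 * sqrt(25) = 0.62 * 5.0 = 3.1 MPa
I = 387 * 623^3 / 12 = 7798190835.75 mm^4
y_t = 311.5 mm
M_cr = fr * I / y_t = 3.1 * 7798190835.75 / 311.5 N-mm
= 77.6064 kN-m

77.6064 kN-m


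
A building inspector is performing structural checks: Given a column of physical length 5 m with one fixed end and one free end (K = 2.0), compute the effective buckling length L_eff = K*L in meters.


L_eff = K * L
= 2.0 * 5
= 10.0 m

10.0 m


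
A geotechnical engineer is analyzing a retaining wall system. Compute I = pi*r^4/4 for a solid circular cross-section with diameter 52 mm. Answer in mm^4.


r = d / 2 = 52 / 2 = 26.0 mm
I = pi * r^4 / 4 = pi * 26.0^4 / 4
= 358908.11 mm^4

358908.11 mm^4


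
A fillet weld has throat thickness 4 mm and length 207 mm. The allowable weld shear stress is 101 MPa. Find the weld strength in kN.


Strength = throat * length * allowable stress
= 4 * 207 * 101 N
= 83628 N
= 83.63 kN

83.63 kN


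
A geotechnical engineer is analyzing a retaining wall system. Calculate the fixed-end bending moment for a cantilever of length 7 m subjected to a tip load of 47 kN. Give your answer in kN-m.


For a cantilever with a point load at the free end:
M_max = P * L = 47 * 7 = 329 kN-m

329 kN-m


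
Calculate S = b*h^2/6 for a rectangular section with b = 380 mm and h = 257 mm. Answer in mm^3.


S = b * h^2 / 6
= 380 * 257^2 / 6
= 380 * 66049 / 6
= 4183103.33 mm^3

4183103.33 mm^3


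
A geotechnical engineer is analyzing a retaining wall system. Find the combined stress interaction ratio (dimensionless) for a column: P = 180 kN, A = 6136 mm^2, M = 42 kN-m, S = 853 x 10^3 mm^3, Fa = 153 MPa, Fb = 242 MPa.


f_a = P / A = 180000.0 / 6136 = 29.3351 MPa
f_b = M / S = 42000000.0 / 853000.0 = 49.238 MPa
Ratio = f_a / Fa + f_b / Fb
= 29.3351 / 153 + 49.238 / 242
= 0.3952 (dimensionless)

0.3952 (dimensionless)


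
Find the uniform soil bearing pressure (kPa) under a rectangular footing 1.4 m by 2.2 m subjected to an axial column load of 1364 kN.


A = 1.4 * 2.2 = 3.08 m^2
q = P / A = 1364 / 3.08
= 442.8571 kPa

442.8571 kPa


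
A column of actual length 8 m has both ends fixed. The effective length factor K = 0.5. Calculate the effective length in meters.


L_eff = K * L
= 0.5 * 8
= 4.0 m

4.0 m


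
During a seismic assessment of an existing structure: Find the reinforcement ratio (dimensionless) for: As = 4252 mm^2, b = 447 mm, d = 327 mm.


rho = As / (b * d)
= 4252 / (447 * 327)
= 4252 / 146169
= 0.02909 (dimensionless)

0.02909 (dimensionless)


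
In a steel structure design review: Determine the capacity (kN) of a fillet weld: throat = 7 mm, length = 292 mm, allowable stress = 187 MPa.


Strength = throat * length * allowable stress
= 7 * 292 * 187 N
= 382228 N
= 382.23 kN

382.23 kN


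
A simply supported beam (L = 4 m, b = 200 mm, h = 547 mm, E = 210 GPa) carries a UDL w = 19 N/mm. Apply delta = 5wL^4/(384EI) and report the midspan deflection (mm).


I = 200 * 547^3 / 12 = 2727788716.67 mm^4
L = 4000.0 mm, w = 19 N/mm, E = 210000.0 MPa
delta = 5 * w * L^4 / (384 * E * I)
= 5 * 19 * 4000.0^4 / (384 * 210000.0 * 2727788716.67)
= 0.1106 mm

0.1106 mm


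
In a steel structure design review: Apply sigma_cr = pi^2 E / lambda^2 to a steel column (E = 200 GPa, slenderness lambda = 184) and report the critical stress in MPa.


sigma_cr = pi^2 * E / lambda^2
= 9.8696 * 200000.0 / 184^2
= 9.8696 * 200000.0 / 33856
= 58.3034 MPa

58.3034 MPa


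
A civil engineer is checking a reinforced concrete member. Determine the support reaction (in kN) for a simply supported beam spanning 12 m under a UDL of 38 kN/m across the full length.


Total load = w * L = 38 * 12 = 456 kN
By symmetry, each reaction R = total / 2 = 456 / 2 = 228.0 kN

228.0 kN


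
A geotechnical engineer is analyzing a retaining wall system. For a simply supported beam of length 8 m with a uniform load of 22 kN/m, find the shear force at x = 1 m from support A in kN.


R_A = w * L / 2 = 22 * 8 / 2 = 88.0 kN
V(x) = R_A - w * x = 88.0 - 22 * 1
= 66.0 kN

66.0 kN


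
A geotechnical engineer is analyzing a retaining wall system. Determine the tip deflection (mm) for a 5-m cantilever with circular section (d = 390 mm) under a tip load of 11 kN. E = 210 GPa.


I = pi * d^4 / 64 = pi * 390^4 / 64 = 1135607695.33 mm^4
L = 5000.0 mm, P = 11000.0 N, E = 210000.0 MPa
delta = P * L^3 / (3 * E * I)
= 11000.0 * 5000.0^3 / (3 * 210000.0 * 1135607695.33)
= 1.9219 mm

1.9219 mm


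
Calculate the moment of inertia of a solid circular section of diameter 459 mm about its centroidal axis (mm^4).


r = d / 2 = 459 / 2 = 229.5 mm
I = pi * r^4 / 4 = pi * 229.5^4 / 4
= 2178816426.6 mm^4

2178816426.6 mm^4


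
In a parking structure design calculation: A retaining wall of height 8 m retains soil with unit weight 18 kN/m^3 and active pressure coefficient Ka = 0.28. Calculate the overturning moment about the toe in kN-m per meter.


Pa = 0.5 * Ka * gamma * H^2
= 0.5 * 0.28 * 18 * 8^2
= 161.28 kN/m
Arm = H / 3 = 8 / 3 = 2.6667 m
Mo = Pa * arm = Pa * H / 3 = 161.28 * 8 / 3 = 430.08 kN-m/m

430.08 kN-m/m


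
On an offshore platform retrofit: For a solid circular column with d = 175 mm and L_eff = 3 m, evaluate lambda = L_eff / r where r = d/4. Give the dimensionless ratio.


Radius of gyration r = d / 4 = 175 / 4 = 43.75 mm
L_eff = 3000.0 mm
Slenderness ratio = L / r = 3000.0 / 43.75 = 68.57 (dimensionless)

68.57 (dimensionless)


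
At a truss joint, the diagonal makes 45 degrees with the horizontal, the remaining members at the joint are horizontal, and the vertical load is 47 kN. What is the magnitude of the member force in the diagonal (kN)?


At the joint, only the diagonal has a vertical component, so vertical equilibrium gives:
F * sin(45) = 47
F = 47 / sin(45)
= 47 / 0.707107
= 66.47 kN

66.47 kN


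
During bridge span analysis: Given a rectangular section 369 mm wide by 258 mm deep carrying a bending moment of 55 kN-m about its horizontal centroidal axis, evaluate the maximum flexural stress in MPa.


I = b * h^3 / 12 = 369 * 258^3 / 12 = 528085494.0 mm^4
y = h / 2 = 258 / 2 = 129.0 mm
M = 55 kN-m = 55000000.0 N-mm
sigma = M * y / I = 55000000.0 * 129.0 / 528085494.0
= 13.44 MPa

13.44 MPa


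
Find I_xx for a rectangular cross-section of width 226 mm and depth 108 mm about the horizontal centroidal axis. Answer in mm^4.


I = b * h^3 / 12
= 226 * 108^3 / 12
= 226 * 1259712 / 12
= 23724576.0 mm^4

23724576.0 mm^4


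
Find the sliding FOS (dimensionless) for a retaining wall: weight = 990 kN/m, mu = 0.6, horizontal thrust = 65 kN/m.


Resisting force = mu * W = 0.6 * 990 = 594.0 kN/m
FOS = Resisting / Driving = 594.0 / 65
= 9.1385 (dimensionless)

9.1385 (dimensionless)


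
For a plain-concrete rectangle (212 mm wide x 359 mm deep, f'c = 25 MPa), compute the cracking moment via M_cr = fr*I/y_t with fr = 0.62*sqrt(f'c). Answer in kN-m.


fr = 0.62 * sqrt(25) = 0.62 * 5.0 = 3.1 MPa
I = 212 * 359^3 / 12 = 817406262.33 mm^4
y_t = 179.5 mm
M_cr = fr * I / y_t = 3.1 * 817406262.33 / 179.5 N-mm
= 14.1168 kN-m

14.1168 kN-m


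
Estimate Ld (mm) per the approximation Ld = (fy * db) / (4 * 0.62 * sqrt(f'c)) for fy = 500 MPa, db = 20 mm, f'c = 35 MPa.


Ld = (fy * db) / (4 * 0.62 * sqrt(f'c))
= (500 * 20) / (4 * 0.62 * sqrt(35))
= 10000 / 14.6719
= 681.58 mm

681.58 mm


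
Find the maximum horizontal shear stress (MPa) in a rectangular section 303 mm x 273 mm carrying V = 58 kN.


A = b * h = 303 * 273 = 82719 mm^2
V = 58 kN = 58000.0 N
tau_max = 1.5 * V / A = 1.5 * 58000.0 / 82719
= 1.0518 MPa

1.0518 MPa


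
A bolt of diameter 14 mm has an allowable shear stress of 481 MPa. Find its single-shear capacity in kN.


A = pi * d^2 / 4 = pi * 14^2 / 4 = 153.938 mm^2
V = f_v * A / 1000 = 481 * 153.938 / 1000
= 74.0442 kN

74.0442 kN


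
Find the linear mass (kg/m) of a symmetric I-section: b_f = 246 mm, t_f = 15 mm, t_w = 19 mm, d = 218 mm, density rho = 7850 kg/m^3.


A_flanges = 2 * 246 * 15 = 7380 mm^2
A_web = (218 - 2 * 15) * 19 = 3572 mm^2
A_total = 7380 + 3572 = 10952 mm^2 = 0.010952 m^2
Weight = rho * A = 7850 * 0.010952 = 85.9732 kg/m

85.9732 kg/m


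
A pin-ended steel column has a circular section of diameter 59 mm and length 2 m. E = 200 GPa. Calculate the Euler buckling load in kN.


I = pi * d^4 / 64 = 594809.57 mm^4
L = 2000.0 mm
P_cr = pi^2 * E * I / L^2
= 9.8696 * 200000.0 * 594809.57 / 2000.0^2
= 293526.76 N = 293.5268 kN

293.5268 kN


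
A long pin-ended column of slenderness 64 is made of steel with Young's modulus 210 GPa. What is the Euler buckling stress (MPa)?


sigma_cr = pi^2 * E / lambda^2
= 9.8696 * 210000.0 / 64^2
= 9.8696 * 210000.0 / 4096
= 506.01 MPa

506.01 MPa


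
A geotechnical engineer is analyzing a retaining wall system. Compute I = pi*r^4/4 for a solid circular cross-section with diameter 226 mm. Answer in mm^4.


r = d / 2 = 226 / 2 = 113.0 mm
I = pi * r^4 / 4 = pi * 113.0^4 / 4
= 128057097.88 mm^4

128057097.88 mm^4


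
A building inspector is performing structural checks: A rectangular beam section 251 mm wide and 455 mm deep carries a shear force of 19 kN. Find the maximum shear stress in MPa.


A = b * h = 251 * 455 = 114205 mm^2
V = 19 kN = 19000.0 N
tau_max = 1.5 * V / A = 1.5 * 19000.0 / 114205
= 0.2496 MPa

0.2496 MPa


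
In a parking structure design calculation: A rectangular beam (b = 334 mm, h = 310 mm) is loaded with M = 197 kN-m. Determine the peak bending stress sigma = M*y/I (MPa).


I = b * h^3 / 12 = 334 * 310^3 / 12 = 829182833.33 mm^4
y = h / 2 = 310 / 2 = 155.0 mm
M = 197 kN-m = 197000000.0 N-mm
sigma = M * y / I = 197000000.0 * 155.0 / 829182833.33
= 36.83 MPa

36.83 MPa


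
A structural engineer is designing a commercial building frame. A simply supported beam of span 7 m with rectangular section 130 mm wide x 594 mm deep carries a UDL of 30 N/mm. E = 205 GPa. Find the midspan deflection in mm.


I = 130 * 594^3 / 12 = 2270499660.0 mm^4
L = 7000.0 mm, w = 30 N/mm, E = 205000.0 MPa
delta = 5 * w * L^4 / (384 * E * I)
= 5 * 30 * 7000.0^4 / (384 * 205000.0 * 2270499660.0)
= 2.015 mm

2.015 mm


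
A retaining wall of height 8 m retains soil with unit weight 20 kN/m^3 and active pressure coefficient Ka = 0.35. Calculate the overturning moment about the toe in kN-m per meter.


Pa = 0.5 * Ka * gamma * H^2
= 0.5 * 0.35 * 20 * 8^2
= 224.0 kN/m
Arm = H / 3 = 8 / 3 = 2.6667 m
Mo = Pa * arm = Pa * H / 3 = 224.0 * 8 / 3 = 597.3333 kN-m/m

597.3333 kN-m/m


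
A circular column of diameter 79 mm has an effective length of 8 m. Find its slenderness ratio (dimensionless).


Radius of gyration r = d / 4 = 79 / 4 = 19.75 mm
L_eff = 8000.0 mm
Slenderness ratio = L / r = 8000.0 / 19.75 = 405.06 (dimensionless)

405.06 (dimensionless)


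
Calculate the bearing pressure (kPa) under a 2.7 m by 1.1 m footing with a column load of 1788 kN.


A = 2.7 * 1.1 = 2.97 m^2
q = P / A = 1788 / 2.97
= 602.0202 kPa

602.0202 kPa


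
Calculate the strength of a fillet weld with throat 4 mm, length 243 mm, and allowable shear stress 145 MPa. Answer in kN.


Strength = throat * length * allowable stress
= 4 * 243 * 145 N
= 140940 N
= 140.94 kN

140.94 kN


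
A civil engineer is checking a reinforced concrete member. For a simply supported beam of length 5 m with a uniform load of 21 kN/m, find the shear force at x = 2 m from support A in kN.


R_A = w * L / 2 = 21 * 5 / 2 = 52.5 kN
V(x) = R_A - w * x = 52.5 - 21 * 2
= 10.5 kN

10.5 kN


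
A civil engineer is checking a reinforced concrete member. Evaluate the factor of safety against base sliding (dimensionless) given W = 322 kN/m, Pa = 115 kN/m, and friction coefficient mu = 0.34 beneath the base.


Resisting force = mu * W = 0.34 * 322 = 109.48 kN/m
FOS = Resisting / Driving = 109.48 / 115
= 0.952 (dimensionless)

0.952 (dimensionless)


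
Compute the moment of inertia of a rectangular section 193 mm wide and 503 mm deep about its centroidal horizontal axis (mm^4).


I = b * h^3 / 12
= 193 * 503^3 / 12
= 193 * 127263527 / 12
= 2046821725.92 mm^4

2046821725.92 mm^4


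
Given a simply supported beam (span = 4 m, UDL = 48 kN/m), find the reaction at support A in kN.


Total load = w * L = 48 * 4 = 192 kN
By symmetry, each reaction R = total / 2 = 192 / 2 = 96.0 kN

96.0 kN


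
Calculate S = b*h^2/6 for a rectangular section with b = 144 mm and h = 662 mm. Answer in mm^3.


S = b * h^2 / 6
= 144 * 662^2 / 6
= 144 * 438244 / 6
= 10517856.0 mm^3

10517856.0 mm^3
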